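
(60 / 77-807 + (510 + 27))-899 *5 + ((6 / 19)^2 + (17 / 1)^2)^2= 790880491080 / 10034717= 78814.43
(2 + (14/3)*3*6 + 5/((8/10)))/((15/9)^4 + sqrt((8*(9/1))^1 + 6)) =5.57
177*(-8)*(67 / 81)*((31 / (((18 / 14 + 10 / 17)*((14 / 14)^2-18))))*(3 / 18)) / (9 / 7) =24018428 / 162567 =147.74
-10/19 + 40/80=-1/38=-0.03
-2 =-2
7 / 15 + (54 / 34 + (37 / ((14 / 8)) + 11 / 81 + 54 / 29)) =35214799 / 1397655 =25.20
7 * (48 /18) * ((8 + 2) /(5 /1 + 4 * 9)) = 560 /123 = 4.55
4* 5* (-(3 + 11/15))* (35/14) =-560/3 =-186.67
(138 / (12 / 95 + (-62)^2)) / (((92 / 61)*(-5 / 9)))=-31293 / 730384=-0.04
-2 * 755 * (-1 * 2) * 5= 15100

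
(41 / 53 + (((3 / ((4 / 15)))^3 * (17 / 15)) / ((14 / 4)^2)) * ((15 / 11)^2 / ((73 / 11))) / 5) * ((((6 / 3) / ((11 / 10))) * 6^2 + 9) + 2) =228855028387 / 367028816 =623.53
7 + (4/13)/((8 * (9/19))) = 1657/234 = 7.08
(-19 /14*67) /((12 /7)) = -1273 /24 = -53.04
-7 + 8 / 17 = -111 / 17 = -6.53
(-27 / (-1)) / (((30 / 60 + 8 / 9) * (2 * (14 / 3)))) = 729 / 350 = 2.08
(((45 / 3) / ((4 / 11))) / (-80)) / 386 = -33 / 24704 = -0.00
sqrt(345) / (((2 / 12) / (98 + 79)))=1062*sqrt(345)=19725.77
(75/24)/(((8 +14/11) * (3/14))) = 1925/1224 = 1.57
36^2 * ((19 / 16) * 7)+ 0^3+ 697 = 11470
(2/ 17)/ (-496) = -1/ 4216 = -0.00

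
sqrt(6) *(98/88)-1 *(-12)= 14.73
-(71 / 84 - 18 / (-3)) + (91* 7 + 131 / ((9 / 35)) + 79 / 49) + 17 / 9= 672143 / 588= 1143.10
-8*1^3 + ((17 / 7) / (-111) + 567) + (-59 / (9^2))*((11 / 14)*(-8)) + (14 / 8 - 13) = 552.31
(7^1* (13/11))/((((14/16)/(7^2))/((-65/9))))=-331240/99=-3345.86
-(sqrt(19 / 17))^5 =-361 * sqrt(323) / 4913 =-1.32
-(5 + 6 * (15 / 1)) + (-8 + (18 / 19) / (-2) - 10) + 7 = -2023 / 19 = -106.47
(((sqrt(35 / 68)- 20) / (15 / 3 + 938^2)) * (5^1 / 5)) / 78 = -10 / 34314111 + sqrt(595) / 2333359548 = -0.00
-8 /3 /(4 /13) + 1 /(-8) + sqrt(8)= -211 /24 + 2 * sqrt(2)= -5.96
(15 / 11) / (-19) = -15 / 209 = -0.07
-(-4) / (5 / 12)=48 / 5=9.60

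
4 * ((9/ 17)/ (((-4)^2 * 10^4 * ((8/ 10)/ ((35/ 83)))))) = 63/ 9030400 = 0.00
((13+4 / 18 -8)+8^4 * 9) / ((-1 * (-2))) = 331823 / 18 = 18434.61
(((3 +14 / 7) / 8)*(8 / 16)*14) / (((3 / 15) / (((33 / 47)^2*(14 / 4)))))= 1334025 / 35344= 37.74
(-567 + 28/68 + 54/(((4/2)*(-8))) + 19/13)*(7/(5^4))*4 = -7035777/276250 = -25.47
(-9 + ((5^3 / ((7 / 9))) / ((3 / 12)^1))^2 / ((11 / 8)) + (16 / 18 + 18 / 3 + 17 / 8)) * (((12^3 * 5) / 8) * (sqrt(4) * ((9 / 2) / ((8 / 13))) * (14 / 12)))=6823440315315 / 1232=5538506749.44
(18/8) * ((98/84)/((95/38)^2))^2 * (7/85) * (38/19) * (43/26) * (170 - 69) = 1489649/690625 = 2.16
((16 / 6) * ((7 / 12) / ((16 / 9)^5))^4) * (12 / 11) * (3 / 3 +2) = 1081131658044284668563 / 106385472126087367374143488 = 0.00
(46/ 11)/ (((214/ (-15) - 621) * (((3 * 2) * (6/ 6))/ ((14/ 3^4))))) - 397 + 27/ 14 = -46960087549/ 118864746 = -395.07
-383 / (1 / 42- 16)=16086 / 671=23.97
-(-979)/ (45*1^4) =979/ 45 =21.76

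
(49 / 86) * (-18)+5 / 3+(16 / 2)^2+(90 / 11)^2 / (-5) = 655928 / 15609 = 42.02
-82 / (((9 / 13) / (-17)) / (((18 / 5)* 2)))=72488 / 5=14497.60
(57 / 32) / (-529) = -57 / 16928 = -0.00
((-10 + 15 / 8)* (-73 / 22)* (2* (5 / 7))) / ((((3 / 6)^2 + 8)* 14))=23725 / 71148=0.33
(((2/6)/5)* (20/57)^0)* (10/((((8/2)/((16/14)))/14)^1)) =8/3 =2.67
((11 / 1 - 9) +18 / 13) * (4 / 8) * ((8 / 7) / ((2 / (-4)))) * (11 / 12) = -968 / 273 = -3.55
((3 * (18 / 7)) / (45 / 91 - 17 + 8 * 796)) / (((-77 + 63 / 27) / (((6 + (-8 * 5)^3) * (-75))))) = -120331575 / 1541296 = -78.07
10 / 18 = 5 / 9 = 0.56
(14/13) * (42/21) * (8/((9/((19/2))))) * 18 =4256/13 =327.38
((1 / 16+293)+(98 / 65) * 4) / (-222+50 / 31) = -9642767 / 7105280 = -1.36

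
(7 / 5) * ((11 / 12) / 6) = 0.21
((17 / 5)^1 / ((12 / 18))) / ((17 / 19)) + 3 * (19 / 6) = 76 / 5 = 15.20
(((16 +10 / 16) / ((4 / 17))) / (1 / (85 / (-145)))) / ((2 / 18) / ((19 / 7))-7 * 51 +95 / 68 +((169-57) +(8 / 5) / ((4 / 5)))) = 15962337 / 93094408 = 0.17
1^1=1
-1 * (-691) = 691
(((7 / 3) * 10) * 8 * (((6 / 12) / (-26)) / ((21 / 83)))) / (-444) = 415 / 12987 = 0.03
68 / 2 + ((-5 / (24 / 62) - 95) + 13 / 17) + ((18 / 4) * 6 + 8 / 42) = -65633 / 1428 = -45.96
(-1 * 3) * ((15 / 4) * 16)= -180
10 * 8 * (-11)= -880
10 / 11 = 0.91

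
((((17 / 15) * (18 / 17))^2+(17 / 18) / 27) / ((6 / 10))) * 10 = 17921 / 729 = 24.58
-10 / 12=-5 / 6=-0.83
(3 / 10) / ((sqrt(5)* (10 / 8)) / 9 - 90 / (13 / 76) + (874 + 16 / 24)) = 114499008 / 133014468455 - 9126* sqrt(5) / 26602893691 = 0.00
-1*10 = -10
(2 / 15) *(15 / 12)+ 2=13 / 6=2.17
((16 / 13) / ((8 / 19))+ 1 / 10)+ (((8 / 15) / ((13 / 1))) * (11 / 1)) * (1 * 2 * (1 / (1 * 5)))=6247 / 1950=3.20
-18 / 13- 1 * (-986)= 12800 / 13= 984.62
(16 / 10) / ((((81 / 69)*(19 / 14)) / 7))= 18032 / 2565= 7.03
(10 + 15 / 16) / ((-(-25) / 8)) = 7 / 2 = 3.50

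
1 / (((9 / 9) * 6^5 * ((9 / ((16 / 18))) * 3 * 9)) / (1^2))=1 / 2125764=0.00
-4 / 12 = -1 / 3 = -0.33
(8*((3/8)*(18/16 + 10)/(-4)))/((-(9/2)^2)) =89/216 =0.41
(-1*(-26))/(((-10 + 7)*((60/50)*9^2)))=-65/729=-0.09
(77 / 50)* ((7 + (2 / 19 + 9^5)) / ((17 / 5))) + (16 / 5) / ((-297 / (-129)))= 26750.33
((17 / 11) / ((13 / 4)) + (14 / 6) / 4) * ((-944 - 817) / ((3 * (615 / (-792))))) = 2133158 / 2665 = 800.43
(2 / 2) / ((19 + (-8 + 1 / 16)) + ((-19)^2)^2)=16 / 2085313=0.00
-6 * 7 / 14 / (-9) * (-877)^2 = 769129 / 3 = 256376.33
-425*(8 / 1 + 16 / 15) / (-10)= 1156 / 3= 385.33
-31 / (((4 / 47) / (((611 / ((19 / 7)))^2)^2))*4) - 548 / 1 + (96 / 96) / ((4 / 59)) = -487547073339560309 / 2085136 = -233820275195.27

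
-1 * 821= -821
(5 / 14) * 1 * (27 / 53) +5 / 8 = 2395 / 2968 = 0.81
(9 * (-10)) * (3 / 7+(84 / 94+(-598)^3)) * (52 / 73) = 13709655511.95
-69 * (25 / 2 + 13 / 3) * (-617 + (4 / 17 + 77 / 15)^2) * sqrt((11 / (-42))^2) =34903813714 / 195075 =178925.10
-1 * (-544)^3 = 160989184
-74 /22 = -37 /11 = -3.36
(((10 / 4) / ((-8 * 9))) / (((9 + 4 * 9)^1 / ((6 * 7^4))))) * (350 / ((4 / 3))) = -420175 / 144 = -2917.88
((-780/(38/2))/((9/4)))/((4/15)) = -1300/19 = -68.42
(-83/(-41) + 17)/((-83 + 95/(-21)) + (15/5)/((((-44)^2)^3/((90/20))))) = -237716841922560/1093642599097649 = -0.22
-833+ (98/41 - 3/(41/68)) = -34259/41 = -835.59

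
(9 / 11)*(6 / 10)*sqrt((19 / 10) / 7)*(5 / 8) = 27*sqrt(1330) / 6160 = 0.16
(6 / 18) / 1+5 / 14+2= 113 / 42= 2.69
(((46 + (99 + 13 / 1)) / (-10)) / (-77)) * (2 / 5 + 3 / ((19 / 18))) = 316 / 475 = 0.67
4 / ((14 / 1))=2 / 7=0.29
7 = 7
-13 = -13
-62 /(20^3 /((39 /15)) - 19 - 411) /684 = -13 /379620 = -0.00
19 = 19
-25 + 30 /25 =-119 /5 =-23.80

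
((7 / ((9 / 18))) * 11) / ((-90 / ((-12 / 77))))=4 / 15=0.27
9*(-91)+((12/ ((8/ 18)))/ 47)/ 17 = -654354/ 799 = -818.97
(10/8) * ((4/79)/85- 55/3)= -369313/16116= -22.92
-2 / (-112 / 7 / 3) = 3 / 8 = 0.38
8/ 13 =0.62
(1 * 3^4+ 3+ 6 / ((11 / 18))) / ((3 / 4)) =1376 / 11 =125.09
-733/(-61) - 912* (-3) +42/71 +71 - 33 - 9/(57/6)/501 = 38294273241/13742263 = 2786.61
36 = 36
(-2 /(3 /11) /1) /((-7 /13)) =286 /21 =13.62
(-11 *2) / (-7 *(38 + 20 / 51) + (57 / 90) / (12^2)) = 1615680 / 19736317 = 0.08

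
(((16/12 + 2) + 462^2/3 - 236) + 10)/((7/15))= 1063880/7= 151982.86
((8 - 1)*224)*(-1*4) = -6272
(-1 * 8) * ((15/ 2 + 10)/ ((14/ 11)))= -110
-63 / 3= -21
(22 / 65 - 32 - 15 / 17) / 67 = -35961 / 74035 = -0.49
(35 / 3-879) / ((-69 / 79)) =205558 / 207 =993.03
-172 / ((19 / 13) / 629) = -1406444 / 19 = -74023.37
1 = 1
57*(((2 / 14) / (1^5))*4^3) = 3648 / 7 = 521.14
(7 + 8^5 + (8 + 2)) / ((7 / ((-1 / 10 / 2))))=-6557 / 28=-234.18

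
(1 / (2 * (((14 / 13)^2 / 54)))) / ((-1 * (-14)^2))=-4563 / 38416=-0.12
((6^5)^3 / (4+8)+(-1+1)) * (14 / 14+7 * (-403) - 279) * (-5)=607126361333760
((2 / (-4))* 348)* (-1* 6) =1044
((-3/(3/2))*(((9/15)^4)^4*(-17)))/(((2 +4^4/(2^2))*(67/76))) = 18538787844/112457275390625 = 0.00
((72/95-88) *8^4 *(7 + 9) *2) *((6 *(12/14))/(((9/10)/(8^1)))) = -9932111872/19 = -522742730.11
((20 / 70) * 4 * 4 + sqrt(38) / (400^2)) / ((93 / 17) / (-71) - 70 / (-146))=88111 * sqrt(38) / 5672960000 + 88111 / 7756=11.36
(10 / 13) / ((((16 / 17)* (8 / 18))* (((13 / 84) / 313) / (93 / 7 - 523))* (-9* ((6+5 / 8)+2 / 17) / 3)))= 93718.11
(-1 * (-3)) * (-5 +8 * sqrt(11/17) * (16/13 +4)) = -15 +96 * sqrt(187)/13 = 85.98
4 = 4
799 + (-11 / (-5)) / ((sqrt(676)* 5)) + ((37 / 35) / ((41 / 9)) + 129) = 928.25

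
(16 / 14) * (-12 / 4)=-24 / 7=-3.43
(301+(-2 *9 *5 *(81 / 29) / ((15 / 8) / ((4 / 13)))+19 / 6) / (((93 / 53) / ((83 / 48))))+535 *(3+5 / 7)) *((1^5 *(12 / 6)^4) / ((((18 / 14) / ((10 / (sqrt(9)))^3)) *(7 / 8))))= 20526446516000 / 17314479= 1185507.60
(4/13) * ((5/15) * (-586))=-2344/39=-60.10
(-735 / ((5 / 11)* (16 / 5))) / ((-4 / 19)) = 153615 / 64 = 2400.23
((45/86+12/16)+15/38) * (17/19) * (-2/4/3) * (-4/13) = 0.08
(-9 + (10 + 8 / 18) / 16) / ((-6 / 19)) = 11419 / 432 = 26.43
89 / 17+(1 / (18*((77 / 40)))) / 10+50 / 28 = 165497 / 23562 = 7.02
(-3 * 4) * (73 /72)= -73 /6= -12.17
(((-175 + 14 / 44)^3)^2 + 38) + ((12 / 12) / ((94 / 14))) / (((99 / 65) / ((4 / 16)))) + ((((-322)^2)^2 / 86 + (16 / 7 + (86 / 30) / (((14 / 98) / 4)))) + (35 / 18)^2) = 18456255526899460662407296999 / 649614128264640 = 28411105491506.10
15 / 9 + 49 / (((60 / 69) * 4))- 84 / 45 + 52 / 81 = 14.53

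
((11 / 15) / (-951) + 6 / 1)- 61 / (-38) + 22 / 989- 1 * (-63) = 37863504193 / 536107230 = 70.63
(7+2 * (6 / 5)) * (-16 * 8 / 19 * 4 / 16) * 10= -3008 / 19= -158.32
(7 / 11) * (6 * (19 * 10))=7980 / 11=725.45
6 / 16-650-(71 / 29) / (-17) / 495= -1268249327 / 1952280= -649.62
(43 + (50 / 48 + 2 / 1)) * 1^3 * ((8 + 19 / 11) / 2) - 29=102923 / 528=194.93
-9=-9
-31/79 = -0.39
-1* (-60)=60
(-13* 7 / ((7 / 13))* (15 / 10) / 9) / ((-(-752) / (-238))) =20111 / 2256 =8.91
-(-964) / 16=60.25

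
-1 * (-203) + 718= 921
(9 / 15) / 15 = 1 / 25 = 0.04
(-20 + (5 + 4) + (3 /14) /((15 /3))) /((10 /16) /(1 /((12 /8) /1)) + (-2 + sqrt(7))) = -98176*sqrt(7) /52605 - 104312 /52605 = -6.92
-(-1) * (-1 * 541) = -541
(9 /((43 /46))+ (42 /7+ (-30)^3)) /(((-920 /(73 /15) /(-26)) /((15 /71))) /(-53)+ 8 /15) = 218853815310 /940883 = 232604.71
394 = 394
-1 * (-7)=7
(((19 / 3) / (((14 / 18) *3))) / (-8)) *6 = -57 / 28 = -2.04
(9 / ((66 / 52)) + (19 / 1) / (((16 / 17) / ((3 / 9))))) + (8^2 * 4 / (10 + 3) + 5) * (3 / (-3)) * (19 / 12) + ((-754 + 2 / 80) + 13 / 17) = -454200089 / 583440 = -778.49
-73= -73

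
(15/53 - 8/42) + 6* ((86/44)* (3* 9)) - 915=-7324633/12243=-598.27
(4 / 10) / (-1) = -2 / 5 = -0.40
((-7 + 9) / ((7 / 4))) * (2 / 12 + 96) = 2308 / 21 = 109.90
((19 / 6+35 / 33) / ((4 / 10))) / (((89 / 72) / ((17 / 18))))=7905 / 979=8.07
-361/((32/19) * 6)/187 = -6859/35904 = -0.19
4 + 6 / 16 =35 / 8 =4.38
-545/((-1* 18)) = 545/18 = 30.28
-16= -16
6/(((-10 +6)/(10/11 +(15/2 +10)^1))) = -1215/44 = -27.61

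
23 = 23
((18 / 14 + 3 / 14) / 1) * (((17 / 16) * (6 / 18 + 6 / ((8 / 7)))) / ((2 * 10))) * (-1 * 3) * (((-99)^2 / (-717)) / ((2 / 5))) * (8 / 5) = 11163339 / 152960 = 72.98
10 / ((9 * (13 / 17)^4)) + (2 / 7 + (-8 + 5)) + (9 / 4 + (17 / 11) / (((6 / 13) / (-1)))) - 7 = -598814173 / 79171092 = -7.56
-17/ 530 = -0.03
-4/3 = -1.33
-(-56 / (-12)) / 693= -2 / 297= -0.01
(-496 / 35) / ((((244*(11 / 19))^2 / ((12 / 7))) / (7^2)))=-134292 / 2251205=-0.06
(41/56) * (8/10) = 41/70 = 0.59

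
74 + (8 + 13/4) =341/4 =85.25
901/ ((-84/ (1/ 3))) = -901/ 252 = -3.58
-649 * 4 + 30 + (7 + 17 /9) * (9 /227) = -2565.65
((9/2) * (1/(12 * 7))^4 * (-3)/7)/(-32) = 1/826097664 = 0.00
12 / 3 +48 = 52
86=86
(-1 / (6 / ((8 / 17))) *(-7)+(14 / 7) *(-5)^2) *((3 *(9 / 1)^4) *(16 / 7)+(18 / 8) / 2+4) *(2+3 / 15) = 5003779.03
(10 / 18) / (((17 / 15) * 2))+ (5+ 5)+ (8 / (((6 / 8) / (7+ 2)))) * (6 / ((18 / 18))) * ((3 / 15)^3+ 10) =73629377 / 12750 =5774.85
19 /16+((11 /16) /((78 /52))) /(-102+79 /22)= 122921 /103920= 1.18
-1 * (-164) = 164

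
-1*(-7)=7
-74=-74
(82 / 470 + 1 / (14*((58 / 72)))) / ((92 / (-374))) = -2347411 / 2194430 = -1.07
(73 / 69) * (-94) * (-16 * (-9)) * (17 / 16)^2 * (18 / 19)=-26772093 / 1748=-15315.84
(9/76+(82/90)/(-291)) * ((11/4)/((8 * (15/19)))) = 1262129/25142400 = 0.05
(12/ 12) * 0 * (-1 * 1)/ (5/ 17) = 0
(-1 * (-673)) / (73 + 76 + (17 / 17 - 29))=673 / 121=5.56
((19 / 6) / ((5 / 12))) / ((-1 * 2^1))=-19 / 5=-3.80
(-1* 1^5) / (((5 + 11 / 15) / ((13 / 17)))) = -195 / 1462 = -0.13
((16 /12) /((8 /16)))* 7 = 56 /3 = 18.67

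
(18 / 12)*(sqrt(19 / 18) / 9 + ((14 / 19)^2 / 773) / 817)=294 / 227986301 + sqrt(38) / 36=0.17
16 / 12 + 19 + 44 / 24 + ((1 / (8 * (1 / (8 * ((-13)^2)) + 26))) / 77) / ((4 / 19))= 720013379 / 32481372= 22.17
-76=-76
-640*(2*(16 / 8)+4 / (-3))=-5120 / 3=-1706.67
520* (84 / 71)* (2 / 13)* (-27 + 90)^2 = 26671680 / 71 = 375657.46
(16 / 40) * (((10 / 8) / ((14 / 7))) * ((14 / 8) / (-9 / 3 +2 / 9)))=-63 / 400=-0.16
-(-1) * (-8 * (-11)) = 88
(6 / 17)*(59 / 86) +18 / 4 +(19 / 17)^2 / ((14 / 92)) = 2253143 / 173978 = 12.95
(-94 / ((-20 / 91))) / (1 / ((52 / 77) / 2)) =7943 / 55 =144.42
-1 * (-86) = 86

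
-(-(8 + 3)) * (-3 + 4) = 11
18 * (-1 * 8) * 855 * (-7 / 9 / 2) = 47880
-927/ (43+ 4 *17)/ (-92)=309/ 3404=0.09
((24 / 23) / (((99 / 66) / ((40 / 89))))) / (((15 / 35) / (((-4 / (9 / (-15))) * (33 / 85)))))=197120 / 104397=1.89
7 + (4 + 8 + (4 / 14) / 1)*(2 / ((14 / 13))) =1461 / 49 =29.82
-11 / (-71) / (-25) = -11 / 1775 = -0.01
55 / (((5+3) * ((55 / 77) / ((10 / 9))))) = 385 / 36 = 10.69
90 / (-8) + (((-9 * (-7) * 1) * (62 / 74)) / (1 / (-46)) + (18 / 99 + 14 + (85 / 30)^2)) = -2417.09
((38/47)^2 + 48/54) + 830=16531898/19881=831.54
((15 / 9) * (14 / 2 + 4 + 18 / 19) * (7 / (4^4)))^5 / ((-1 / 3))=-31656981885521715625 / 220522471003986591744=-0.14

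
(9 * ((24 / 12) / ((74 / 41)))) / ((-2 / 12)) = -2214 / 37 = -59.84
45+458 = 503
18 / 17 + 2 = 52 / 17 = 3.06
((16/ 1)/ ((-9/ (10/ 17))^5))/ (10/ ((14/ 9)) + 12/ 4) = -5600000/ 2766757487769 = -0.00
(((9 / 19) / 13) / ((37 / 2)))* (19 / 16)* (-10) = -45 / 1924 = -0.02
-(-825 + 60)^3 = 447697125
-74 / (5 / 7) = -518 / 5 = -103.60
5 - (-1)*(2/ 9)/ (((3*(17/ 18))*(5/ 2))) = 1283/ 255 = 5.03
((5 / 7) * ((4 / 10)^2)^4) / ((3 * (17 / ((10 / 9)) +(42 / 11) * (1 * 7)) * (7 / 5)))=0.00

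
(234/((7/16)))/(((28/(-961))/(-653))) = 587370888/49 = 11987160.98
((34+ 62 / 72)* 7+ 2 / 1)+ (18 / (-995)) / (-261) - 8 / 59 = 15070249373 / 61288020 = 245.89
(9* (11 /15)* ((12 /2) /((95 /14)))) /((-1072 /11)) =-7623 /127300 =-0.06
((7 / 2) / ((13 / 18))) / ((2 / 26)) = 63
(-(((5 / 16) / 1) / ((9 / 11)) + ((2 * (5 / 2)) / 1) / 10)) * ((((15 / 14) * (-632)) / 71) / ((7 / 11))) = 551815 / 41748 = 13.22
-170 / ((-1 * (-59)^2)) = 170 / 3481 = 0.05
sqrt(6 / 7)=sqrt(42) / 7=0.93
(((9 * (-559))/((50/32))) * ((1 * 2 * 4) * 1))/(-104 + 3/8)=5151744/20725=248.58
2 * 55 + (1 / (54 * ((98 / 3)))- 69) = 72325 / 1764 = 41.00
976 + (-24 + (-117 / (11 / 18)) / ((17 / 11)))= 14078 / 17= 828.12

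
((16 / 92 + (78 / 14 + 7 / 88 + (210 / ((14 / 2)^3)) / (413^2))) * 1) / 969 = 32845298587 / 5463981419512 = 0.01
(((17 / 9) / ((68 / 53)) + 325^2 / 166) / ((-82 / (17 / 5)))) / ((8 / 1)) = -32396033 / 9800640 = -3.31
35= 35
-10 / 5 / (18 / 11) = -11 / 9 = -1.22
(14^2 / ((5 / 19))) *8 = 29792 / 5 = 5958.40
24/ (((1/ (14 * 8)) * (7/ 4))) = 1536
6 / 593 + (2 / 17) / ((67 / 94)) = 118318 / 675427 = 0.18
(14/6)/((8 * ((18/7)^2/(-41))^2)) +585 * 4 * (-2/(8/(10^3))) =-1473834787433/2519424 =-584988.79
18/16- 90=-711/8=-88.88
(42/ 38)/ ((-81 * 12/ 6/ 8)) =-28/ 513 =-0.05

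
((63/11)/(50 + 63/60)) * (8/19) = 10080/213389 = 0.05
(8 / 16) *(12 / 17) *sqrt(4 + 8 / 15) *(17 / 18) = 2 *sqrt(255) / 45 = 0.71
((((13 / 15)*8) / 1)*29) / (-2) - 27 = -1913 / 15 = -127.53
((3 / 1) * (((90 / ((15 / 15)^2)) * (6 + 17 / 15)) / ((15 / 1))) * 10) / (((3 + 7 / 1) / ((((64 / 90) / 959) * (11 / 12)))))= 18832 / 215775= 0.09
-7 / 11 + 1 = 0.36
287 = 287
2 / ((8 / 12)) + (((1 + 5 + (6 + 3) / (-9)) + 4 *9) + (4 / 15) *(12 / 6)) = 668 / 15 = 44.53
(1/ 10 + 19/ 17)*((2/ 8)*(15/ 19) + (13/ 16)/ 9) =18101/ 51680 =0.35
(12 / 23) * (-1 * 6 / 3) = -24 / 23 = -1.04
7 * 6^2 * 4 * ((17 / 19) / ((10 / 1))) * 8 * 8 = 548352 / 95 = 5772.13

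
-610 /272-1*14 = -2209 /136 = -16.24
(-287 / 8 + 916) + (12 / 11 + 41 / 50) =1940479 / 2200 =882.04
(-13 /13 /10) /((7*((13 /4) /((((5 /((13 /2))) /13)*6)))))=-24 /15379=-0.00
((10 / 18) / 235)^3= 0.00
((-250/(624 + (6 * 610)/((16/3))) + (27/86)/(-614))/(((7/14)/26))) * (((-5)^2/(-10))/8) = 3441457955/1106983056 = 3.11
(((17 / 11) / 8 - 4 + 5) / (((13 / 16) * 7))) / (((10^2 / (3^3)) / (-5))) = -81 / 286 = -0.28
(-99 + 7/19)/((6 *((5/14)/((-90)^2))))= -372827.37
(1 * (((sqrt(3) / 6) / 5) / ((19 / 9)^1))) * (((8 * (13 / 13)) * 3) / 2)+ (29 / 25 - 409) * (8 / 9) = -81568 / 225+ 18 * sqrt(3) / 95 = -362.20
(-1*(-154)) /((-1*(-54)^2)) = -77 /1458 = -0.05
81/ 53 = 1.53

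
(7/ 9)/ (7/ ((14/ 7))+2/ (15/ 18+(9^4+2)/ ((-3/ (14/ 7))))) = 122486/ 551115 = 0.22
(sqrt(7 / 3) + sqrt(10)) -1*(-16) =sqrt(21) / 3 + sqrt(10) + 16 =20.69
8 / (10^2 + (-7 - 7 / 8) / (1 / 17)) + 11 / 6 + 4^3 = 106661 / 1626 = 65.60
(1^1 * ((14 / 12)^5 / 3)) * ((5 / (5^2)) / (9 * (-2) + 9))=-16807 / 1049760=-0.02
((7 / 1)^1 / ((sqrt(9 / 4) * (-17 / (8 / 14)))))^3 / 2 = -256 / 132651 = -0.00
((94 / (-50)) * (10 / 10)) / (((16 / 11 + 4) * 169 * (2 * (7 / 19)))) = -9823 / 3549000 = -0.00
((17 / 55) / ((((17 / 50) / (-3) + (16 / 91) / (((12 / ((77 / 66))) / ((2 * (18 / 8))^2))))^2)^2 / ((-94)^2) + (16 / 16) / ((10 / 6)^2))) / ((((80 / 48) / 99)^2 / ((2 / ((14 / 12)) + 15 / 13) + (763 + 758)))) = 92892086679367146600000 / 20122183814602387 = 4616401.85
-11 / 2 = -5.50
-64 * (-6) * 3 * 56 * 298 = 19224576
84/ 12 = 7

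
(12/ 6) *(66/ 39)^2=968/ 169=5.73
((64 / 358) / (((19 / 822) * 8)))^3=0.90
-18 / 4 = -9 / 2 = -4.50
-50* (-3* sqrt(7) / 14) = 75* sqrt(7) / 7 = 28.35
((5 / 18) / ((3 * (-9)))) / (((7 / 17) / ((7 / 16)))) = -85 / 7776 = -0.01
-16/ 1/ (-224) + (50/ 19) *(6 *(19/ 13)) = 4213/ 182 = 23.15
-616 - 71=-687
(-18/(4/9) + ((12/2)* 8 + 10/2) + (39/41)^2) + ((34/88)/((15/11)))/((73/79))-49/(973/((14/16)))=27975104959/2046852840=13.67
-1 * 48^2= -2304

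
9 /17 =0.53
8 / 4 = 2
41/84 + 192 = 16169/84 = 192.49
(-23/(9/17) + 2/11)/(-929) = 4283/91971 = 0.05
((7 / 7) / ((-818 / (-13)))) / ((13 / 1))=1 / 818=0.00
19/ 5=3.80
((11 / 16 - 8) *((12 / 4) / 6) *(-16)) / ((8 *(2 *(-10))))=-117 / 320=-0.37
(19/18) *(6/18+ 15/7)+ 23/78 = 14293/4914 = 2.91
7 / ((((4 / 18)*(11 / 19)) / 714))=427329 / 11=38848.09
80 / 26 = 40 / 13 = 3.08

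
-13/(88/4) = -13/22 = -0.59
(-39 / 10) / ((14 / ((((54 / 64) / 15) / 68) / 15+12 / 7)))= -25460019 / 53312000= -0.48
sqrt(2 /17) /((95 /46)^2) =0.08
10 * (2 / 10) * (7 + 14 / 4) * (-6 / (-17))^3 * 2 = 9072 / 4913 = 1.85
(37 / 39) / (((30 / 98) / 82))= 148666 / 585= 254.13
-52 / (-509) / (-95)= -52 / 48355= -0.00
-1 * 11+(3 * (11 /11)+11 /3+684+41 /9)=6158 /9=684.22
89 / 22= 4.05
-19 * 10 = -190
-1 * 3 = -3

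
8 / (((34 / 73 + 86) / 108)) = 2628 / 263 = 9.99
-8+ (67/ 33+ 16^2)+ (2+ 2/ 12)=16645/ 66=252.20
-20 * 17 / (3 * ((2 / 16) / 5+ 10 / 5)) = -13600 / 243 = -55.97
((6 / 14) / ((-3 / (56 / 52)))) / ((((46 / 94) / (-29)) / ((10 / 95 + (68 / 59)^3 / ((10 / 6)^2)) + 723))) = 192445568039222 / 29168952475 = 6597.62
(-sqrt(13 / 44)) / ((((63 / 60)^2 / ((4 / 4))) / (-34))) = 6800 * sqrt(143) / 4851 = 16.76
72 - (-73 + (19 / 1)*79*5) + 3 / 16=-7359.81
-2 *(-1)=2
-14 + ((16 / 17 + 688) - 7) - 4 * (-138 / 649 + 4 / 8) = 7356713 / 11033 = 666.79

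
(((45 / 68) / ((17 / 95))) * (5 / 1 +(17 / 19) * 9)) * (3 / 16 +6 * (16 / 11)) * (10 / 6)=18239625 / 25432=717.19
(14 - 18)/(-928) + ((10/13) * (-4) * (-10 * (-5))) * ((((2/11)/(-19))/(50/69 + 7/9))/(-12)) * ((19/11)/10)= -1111597/113495096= -0.01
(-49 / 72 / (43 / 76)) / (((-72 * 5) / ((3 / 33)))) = 931 / 3065040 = 0.00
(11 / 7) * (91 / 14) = 143 / 14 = 10.21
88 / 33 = 8 / 3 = 2.67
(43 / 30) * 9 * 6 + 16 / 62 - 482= -62673 / 155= -404.34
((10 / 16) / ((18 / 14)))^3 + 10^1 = 10.11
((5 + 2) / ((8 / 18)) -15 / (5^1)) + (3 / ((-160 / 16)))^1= 249 / 20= 12.45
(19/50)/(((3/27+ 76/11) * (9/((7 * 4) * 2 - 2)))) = 5643/17375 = 0.32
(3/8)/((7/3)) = 9/56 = 0.16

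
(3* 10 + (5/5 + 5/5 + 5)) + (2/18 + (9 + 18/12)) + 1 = 875/18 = 48.61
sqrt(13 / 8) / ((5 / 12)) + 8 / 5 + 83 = 3 * sqrt(26) / 5 + 423 / 5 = 87.66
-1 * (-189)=189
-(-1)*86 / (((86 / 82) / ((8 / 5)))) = 656 / 5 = 131.20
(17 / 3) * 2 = 34 / 3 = 11.33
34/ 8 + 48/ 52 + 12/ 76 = 5.33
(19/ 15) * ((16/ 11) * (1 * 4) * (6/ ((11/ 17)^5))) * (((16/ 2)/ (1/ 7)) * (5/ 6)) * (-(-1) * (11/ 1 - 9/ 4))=846007594880/ 5314683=159183.08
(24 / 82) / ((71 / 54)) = 648 / 2911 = 0.22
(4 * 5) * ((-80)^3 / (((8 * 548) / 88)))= -28160000 / 137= -205547.45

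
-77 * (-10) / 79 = 770 / 79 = 9.75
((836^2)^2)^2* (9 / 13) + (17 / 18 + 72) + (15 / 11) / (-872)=185372116469825460017328364081 / 1122264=165176924921253341475204.00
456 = 456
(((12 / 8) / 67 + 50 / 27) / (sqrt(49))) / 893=6781 / 22616118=0.00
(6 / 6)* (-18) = -18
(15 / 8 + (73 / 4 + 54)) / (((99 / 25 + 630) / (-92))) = -340975 / 31698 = -10.76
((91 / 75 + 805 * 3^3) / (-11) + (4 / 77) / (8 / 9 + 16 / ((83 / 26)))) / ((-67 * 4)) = 12575430199 / 1705565400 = 7.37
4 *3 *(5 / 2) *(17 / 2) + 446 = 701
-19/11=-1.73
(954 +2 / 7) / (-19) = -6680 / 133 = -50.23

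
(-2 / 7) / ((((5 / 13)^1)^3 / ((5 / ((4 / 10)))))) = -2197 / 35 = -62.77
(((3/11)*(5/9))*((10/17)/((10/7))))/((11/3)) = 35/2057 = 0.02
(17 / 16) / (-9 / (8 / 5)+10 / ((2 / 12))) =17 / 870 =0.02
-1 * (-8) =8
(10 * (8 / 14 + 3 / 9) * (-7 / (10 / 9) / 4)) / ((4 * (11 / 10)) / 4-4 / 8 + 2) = -285 / 52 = -5.48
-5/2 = -2.50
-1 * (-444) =444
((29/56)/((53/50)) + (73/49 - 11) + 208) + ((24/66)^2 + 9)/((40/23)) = 513411405/2513896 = 204.23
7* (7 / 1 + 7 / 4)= 245 / 4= 61.25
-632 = -632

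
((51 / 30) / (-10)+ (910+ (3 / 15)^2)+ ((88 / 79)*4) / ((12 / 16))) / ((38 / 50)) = 21704719 / 18012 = 1205.01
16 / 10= 8 / 5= 1.60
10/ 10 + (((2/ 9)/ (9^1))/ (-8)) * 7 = 317/ 324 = 0.98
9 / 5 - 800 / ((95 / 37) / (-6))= 177771 / 95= 1871.27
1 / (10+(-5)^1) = 1 / 5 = 0.20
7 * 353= 2471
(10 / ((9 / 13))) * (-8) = -1040 / 9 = -115.56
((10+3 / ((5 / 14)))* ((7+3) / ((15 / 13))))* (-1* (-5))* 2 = 4784 / 3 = 1594.67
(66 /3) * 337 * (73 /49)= 541222 /49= 11045.35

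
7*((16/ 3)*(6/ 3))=224/ 3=74.67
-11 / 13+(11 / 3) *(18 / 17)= 671 / 221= 3.04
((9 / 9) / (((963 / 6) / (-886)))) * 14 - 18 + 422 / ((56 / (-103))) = -7832701 / 8988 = -871.46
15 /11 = 1.36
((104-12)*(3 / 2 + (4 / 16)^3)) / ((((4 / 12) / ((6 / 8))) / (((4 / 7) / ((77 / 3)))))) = 6.98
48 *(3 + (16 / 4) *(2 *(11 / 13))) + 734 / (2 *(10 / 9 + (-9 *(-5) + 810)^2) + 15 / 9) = 80214210438 / 171060305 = 468.92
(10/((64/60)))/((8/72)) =675/8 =84.38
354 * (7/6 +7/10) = 3304/5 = 660.80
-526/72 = -263/36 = -7.31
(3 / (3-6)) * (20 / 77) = -20 / 77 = -0.26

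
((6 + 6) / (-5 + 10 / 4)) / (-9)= 0.53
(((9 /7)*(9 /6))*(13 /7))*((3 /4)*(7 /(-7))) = -1053 /392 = -2.69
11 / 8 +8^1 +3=99 / 8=12.38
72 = 72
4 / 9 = 0.44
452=452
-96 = -96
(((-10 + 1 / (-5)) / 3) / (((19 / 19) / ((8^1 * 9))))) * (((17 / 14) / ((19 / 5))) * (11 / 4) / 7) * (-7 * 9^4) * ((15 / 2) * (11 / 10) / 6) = 2064884481 / 1064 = 1940680.90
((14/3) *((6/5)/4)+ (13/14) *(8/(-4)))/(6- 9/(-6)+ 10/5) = -32/665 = -0.05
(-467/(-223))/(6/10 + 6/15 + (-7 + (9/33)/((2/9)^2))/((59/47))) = -11.84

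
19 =19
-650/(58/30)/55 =-1950/319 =-6.11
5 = 5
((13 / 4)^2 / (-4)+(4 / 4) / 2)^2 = 18769 / 4096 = 4.58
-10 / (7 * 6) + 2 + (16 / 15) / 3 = 667 / 315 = 2.12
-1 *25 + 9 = -16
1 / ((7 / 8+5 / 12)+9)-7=-1705 / 247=-6.90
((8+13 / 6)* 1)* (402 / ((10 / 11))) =44957 / 10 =4495.70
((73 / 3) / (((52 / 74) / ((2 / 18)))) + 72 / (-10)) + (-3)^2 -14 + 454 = 1564223 / 3510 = 445.65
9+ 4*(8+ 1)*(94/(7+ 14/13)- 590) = -728421/35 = -20812.03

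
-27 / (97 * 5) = -27 / 485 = -0.06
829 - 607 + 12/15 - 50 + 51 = 1119/5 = 223.80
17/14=1.21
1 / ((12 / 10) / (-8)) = -20 / 3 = -6.67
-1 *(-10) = 10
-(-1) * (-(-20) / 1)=20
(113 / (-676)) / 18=-113 / 12168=-0.01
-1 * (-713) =713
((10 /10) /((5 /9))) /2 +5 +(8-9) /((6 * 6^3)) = 38227 /6480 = 5.90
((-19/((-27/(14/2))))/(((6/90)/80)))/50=1064/9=118.22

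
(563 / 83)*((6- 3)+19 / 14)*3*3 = 266.00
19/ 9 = 2.11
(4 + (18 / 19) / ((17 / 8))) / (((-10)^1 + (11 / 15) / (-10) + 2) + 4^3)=215400 / 2709647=0.08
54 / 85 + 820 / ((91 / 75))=5232414 / 7735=676.46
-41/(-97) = 41/97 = 0.42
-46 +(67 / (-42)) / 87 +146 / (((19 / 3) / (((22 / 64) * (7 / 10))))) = -40.47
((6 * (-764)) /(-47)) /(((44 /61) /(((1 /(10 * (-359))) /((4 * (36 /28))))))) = -81557 /11136180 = -0.01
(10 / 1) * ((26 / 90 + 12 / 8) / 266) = 23 / 342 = 0.07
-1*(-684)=684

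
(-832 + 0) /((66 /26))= -10816 /33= -327.76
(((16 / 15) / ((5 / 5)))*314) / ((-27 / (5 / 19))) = -5024 / 1539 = -3.26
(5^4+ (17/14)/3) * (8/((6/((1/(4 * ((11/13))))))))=341471/1386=246.37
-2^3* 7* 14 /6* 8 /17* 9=-553.41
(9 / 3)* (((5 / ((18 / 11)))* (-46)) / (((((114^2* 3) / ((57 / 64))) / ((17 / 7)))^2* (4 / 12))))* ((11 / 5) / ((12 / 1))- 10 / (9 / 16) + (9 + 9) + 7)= -97464961 / 3380420542464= -0.00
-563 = -563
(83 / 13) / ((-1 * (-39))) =83 / 507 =0.16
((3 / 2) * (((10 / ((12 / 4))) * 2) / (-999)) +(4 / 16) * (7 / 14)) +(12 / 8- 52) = -402677 / 7992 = -50.39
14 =14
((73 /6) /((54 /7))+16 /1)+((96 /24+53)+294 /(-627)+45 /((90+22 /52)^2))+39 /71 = 1984086905873209 /26573875947036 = 74.66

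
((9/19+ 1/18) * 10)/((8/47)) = 42535/1368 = 31.09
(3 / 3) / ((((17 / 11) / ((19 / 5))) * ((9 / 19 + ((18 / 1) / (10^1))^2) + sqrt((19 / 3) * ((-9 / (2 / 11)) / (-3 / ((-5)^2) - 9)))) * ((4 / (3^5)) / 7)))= 109.18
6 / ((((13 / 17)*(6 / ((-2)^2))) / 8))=544 / 13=41.85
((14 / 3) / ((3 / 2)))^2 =784 / 81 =9.68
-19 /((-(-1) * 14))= -19 /14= -1.36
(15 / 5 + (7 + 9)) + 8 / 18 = 19.44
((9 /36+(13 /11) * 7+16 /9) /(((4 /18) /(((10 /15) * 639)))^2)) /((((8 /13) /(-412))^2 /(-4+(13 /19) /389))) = -67837976866946.79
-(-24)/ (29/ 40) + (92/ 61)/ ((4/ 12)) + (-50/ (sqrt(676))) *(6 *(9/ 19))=14053158/ 436943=32.16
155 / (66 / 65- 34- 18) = -10075 / 3314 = -3.04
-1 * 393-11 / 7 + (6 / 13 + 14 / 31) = -1110510 / 2821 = -393.66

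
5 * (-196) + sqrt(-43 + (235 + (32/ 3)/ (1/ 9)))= -980 + 12 * sqrt(2)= -963.03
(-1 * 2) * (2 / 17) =-4 / 17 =-0.24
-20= -20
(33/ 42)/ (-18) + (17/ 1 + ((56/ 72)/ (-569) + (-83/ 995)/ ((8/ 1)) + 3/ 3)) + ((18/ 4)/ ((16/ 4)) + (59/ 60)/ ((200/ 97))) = 557743170673/ 28534212000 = 19.55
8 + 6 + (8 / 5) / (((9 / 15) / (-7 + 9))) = 58 / 3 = 19.33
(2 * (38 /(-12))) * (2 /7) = -1.81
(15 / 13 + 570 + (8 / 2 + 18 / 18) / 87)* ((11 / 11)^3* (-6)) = -1292080 / 377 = -3427.27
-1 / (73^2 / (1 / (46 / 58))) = -29 / 122567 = -0.00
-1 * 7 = -7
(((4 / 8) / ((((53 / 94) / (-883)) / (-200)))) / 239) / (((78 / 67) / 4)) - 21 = 1101852527 / 494013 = 2230.41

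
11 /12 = 0.92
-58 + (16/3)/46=-57.88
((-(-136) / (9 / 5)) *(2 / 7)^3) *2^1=10880 / 3087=3.52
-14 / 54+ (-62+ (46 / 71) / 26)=-1550942 / 24921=-62.23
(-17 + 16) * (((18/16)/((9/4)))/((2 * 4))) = -1/16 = -0.06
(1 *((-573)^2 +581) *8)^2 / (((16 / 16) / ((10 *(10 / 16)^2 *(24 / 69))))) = 9407112008695.65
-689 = -689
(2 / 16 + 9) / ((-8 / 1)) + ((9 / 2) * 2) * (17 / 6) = 1559 / 64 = 24.36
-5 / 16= -0.31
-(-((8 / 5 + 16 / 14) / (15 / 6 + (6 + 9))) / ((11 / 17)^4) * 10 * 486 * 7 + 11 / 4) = 62342455631 / 2049740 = 30414.81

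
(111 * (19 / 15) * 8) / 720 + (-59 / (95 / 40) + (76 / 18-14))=-282643 / 8550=-33.06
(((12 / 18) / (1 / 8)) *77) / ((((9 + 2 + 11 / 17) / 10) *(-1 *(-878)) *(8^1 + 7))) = 0.03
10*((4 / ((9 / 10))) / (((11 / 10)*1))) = 4000 / 99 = 40.40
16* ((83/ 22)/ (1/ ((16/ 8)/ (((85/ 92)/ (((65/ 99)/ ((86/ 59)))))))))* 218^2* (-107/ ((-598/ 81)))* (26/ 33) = 31077169339008/ 972961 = 31940817.09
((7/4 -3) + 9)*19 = 589/4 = 147.25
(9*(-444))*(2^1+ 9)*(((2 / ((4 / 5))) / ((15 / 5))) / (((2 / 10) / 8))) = -1465200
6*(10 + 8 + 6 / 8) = 225 / 2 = 112.50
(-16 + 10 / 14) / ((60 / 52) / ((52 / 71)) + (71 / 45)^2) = -146472300 / 38950387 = -3.76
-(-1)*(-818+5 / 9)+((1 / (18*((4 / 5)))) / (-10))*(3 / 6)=-78475 / 96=-817.45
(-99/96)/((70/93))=-3069/2240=-1.37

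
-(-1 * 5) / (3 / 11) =55 / 3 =18.33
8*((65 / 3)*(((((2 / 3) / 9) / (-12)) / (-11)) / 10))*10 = 260 / 2673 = 0.10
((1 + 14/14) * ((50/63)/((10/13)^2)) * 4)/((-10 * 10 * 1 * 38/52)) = -4394/29925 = -0.15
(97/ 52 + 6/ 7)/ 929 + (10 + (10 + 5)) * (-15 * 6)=-2250.00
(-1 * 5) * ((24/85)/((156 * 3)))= -2/663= -0.00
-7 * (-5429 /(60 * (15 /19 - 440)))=-722057 /500700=-1.44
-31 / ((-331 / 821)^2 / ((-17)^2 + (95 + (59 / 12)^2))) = -1228161343567 / 15776784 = -77846.12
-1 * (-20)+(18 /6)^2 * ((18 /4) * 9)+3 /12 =1539 /4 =384.75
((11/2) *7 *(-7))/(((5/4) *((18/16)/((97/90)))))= -418264/2025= -206.55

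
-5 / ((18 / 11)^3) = -6655 / 5832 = -1.14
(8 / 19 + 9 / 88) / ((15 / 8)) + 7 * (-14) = -61271 / 627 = -97.72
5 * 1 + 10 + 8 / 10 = 79 / 5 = 15.80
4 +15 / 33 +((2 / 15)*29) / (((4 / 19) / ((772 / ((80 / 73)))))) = 85422829 / 6600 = 12942.85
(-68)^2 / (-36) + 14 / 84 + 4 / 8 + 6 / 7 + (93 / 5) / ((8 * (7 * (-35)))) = -11195237 / 88200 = -126.93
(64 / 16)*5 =20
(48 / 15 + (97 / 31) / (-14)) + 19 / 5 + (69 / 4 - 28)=-3449 / 868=-3.97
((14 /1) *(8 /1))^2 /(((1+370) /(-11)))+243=-128.92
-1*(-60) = 60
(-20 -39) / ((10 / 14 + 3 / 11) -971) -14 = -1041131 / 74691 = -13.94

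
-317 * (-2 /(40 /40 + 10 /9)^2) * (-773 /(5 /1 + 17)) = -19848321 /3971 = -4998.32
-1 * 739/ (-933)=739/ 933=0.79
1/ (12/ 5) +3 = 41/ 12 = 3.42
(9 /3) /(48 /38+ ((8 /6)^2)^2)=4617 /6808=0.68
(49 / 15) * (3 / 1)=9.80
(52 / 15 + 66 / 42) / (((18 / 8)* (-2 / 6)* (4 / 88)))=-46552 / 315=-147.78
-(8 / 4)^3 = -8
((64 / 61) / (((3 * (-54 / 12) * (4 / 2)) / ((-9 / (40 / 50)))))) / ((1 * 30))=8 / 549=0.01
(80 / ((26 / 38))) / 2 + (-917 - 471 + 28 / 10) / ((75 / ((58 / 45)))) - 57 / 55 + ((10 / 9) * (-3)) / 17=1371164227 / 41023125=33.42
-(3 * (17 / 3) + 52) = -69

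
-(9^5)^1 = -59049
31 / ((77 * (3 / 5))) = 155 / 231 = 0.67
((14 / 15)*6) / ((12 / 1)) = 0.47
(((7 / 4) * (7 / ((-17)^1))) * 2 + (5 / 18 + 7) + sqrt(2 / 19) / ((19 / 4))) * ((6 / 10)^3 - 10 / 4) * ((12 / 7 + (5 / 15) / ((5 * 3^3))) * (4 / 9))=-4963395802 / 487974375 - 22232456 * sqrt(38) / 1151364375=-10.29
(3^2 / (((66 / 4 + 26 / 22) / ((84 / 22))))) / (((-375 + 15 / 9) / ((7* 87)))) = -49329 / 15560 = -3.17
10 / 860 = 1 / 86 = 0.01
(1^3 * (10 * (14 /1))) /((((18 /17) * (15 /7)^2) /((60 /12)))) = 11662 /81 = 143.98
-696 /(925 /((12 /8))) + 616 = 568756 /925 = 614.87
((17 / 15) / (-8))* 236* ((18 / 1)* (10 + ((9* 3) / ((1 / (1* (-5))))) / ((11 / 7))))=502503 / 11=45682.09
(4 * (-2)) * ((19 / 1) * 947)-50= -143994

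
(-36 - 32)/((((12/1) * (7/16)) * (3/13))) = -56.13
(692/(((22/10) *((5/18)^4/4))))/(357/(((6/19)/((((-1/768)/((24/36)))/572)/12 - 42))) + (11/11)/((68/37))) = -3156382115168256/709171132612625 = -4.45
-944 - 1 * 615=-1559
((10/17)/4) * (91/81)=455/2754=0.17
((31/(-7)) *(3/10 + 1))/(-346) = 403/24220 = 0.02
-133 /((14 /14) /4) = -532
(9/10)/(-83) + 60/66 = 8201/9130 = 0.90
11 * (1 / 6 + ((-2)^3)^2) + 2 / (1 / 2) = 4259 / 6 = 709.83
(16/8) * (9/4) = 9/2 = 4.50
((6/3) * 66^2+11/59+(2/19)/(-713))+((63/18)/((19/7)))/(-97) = 1350900502067/155058962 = 8712.17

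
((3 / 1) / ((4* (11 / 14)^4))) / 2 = 14406 / 14641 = 0.98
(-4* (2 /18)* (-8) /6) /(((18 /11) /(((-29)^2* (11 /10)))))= 407044 /1215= 335.02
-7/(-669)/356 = 0.00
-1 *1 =-1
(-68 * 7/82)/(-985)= 238/40385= 0.01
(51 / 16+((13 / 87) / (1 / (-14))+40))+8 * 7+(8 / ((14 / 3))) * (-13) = 728947 / 9744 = 74.81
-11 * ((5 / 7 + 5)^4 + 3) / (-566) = 28239233 / 1358966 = 20.78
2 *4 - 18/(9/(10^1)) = -12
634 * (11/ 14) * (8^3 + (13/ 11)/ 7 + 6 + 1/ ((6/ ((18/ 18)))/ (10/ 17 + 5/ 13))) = 16776473393/ 64974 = 258202.87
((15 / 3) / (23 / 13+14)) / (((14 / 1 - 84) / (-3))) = 39 / 2870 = 0.01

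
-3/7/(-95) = 3/665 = 0.00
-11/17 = -0.65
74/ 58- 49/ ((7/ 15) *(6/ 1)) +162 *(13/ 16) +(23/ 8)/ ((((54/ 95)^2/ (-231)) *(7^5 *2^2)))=249862094599/ 2165740416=115.37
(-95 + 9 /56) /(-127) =5311 /7112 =0.75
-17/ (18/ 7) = -6.61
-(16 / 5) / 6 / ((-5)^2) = -8 / 375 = -0.02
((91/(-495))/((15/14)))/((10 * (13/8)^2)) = -3136/482625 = -0.01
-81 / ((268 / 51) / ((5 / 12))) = -6885 / 1072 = -6.42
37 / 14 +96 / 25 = 6.48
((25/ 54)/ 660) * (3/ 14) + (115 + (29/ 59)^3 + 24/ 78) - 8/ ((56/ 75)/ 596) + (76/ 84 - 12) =-6281.38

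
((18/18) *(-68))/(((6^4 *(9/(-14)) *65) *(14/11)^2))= 2057/2653560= 0.00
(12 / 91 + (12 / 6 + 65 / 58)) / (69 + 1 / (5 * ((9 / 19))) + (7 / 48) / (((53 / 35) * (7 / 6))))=163773180 / 3499712489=0.05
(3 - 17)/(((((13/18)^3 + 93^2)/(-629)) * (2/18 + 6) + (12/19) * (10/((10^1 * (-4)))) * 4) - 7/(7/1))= 73798128/451567823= 0.16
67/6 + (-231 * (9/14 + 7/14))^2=418243/6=69707.17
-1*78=-78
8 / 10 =4 / 5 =0.80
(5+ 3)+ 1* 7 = 15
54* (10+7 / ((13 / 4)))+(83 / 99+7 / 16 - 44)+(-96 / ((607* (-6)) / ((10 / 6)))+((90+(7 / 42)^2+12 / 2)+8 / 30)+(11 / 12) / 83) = 709.93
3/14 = 0.21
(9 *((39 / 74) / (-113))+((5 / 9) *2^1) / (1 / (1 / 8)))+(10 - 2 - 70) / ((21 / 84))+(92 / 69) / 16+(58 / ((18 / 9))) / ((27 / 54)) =-14285455 / 75258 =-189.82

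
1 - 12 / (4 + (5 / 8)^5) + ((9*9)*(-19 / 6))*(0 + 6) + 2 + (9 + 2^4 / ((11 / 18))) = -2219783649 / 1476167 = -1503.75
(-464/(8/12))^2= 484416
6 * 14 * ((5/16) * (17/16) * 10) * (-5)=-44625/32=-1394.53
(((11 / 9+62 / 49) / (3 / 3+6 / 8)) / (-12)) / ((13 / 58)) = -63626 / 120393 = -0.53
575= 575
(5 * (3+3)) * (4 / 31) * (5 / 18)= 100 / 93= 1.08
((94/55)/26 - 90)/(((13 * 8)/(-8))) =64303/9295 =6.92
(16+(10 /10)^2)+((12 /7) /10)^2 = 20861 /1225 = 17.03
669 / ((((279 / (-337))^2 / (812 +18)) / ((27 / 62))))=10510243105 / 29791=352799.27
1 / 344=0.00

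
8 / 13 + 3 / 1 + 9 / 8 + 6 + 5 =15.74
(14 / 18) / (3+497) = 7 / 4500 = 0.00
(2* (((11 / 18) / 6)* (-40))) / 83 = -220 / 2241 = -0.10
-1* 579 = -579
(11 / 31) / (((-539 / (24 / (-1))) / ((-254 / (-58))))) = 3048 / 44051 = 0.07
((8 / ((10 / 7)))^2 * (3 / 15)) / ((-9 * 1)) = -784 / 1125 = -0.70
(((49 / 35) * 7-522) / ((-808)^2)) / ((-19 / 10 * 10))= 2561 / 62022080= 0.00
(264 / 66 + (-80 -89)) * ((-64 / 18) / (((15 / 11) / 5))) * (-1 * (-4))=77440 / 9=8604.44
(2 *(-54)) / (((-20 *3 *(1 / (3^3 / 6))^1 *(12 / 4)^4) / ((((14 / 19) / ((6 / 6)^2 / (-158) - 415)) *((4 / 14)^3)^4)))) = -647168 / 12317252727199035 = -0.00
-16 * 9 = -144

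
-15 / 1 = -15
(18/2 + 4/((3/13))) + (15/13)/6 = 2069/78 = 26.53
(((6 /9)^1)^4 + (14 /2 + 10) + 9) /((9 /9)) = 2122 /81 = 26.20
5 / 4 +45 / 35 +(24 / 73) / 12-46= -88785 / 2044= -43.44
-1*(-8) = 8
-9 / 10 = -0.90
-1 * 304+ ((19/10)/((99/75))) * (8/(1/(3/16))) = -13281/44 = -301.84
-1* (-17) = 17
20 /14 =10 /7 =1.43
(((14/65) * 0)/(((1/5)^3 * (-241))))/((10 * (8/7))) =0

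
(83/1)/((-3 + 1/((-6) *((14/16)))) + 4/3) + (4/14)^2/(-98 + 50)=-341641/7644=-44.69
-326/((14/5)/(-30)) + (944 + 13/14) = 62129/14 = 4437.79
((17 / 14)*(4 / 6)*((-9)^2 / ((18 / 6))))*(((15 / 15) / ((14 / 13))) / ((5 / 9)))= 17901 / 490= 36.53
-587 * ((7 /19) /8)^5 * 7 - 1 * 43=-3488951977339 /81136812032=-43.00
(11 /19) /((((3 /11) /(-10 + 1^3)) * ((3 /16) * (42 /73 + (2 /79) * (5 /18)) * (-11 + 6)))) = 34.99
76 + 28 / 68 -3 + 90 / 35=9042 / 119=75.98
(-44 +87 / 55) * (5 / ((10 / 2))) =-2333 / 55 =-42.42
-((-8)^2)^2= -4096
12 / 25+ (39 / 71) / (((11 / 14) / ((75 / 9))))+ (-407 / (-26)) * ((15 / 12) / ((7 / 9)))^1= 447233191 / 14214200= 31.46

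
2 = 2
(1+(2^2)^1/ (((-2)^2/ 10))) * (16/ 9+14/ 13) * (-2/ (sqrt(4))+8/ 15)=-25718/ 1755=-14.65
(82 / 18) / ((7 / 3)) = 41 / 21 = 1.95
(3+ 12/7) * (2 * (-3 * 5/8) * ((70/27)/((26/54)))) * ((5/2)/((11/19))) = -21375/52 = -411.06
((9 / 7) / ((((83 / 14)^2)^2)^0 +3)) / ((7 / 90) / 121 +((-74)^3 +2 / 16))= -0.00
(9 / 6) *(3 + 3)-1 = 8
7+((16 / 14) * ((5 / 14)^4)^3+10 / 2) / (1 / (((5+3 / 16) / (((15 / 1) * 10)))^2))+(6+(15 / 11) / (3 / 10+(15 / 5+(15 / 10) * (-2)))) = 11033219674827383119511 / 628622100417282048000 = 17.55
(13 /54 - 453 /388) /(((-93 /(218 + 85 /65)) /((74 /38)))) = 4.26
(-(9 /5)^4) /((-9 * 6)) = 243 /1250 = 0.19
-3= -3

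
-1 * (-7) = 7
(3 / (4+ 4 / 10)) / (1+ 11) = 5 / 88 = 0.06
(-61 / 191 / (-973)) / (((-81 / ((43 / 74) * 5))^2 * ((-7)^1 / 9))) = -2819725 / 5193201995604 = -0.00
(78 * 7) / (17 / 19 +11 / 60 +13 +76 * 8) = 622440 / 709169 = 0.88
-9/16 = -0.56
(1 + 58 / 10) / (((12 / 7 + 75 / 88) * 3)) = 1232 / 1395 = 0.88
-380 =-380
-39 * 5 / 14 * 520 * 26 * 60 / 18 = -4394000 / 7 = -627714.29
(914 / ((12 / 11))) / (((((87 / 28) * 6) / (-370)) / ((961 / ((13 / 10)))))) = -125121527300 / 10179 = -12292123.72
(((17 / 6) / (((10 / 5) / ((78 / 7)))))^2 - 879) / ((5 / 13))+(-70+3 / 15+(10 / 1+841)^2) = 722493.69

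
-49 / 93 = -0.53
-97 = -97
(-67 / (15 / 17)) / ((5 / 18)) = -273.36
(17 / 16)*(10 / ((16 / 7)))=595 / 128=4.65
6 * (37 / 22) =111 / 11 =10.09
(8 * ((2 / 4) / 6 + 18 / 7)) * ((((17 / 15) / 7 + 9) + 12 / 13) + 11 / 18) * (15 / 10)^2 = 19535023 / 38220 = 511.12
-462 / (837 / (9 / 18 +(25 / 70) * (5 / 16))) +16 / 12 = 4445 / 4464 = 1.00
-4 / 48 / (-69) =1 / 828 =0.00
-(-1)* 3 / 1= 3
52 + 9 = 61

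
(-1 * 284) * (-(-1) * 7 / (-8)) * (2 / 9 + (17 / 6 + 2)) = 45227 / 36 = 1256.31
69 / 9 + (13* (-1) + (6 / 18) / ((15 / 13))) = -227 / 45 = -5.04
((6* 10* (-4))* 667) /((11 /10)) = -145527.27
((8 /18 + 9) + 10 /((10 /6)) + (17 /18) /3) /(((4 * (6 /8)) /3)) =851 /54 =15.76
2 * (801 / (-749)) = -1602 / 749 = -2.14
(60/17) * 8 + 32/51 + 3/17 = 1481/51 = 29.04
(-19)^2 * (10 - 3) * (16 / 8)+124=5178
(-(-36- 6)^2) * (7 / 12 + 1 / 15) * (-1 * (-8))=-45864 / 5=-9172.80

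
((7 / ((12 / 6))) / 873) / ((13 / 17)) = 119 / 22698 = 0.01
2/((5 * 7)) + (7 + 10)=597/35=17.06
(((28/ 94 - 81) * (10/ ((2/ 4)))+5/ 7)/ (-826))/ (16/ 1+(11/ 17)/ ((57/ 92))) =514330665/ 4488289064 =0.11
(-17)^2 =289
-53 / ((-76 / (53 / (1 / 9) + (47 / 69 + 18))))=906353 / 2622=345.67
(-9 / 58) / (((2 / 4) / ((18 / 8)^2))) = -729 / 464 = -1.57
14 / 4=7 / 2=3.50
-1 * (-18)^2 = -324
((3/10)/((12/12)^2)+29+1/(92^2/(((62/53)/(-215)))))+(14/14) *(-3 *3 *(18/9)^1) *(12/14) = 4682515227/337565480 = 13.87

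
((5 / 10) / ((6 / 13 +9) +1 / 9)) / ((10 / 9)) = 1053 / 22400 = 0.05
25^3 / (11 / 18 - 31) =-281250 / 547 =-514.17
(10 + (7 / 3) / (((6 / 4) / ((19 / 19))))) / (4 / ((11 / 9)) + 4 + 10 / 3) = 1.09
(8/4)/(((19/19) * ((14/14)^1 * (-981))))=-2/981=-0.00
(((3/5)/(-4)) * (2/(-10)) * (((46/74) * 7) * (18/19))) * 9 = 39123/35150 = 1.11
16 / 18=8 / 9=0.89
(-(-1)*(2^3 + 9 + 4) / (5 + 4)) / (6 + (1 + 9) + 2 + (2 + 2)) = 7 / 66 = 0.11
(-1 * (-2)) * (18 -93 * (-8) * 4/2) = 3012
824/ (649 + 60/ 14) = 5768/ 4573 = 1.26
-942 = -942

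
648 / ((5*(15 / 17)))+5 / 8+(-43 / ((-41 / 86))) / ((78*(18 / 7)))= 425843191 / 2878200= 147.95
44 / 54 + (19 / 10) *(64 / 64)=2.71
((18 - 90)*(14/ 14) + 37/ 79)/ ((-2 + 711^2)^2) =-0.00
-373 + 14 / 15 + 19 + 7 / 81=-142957 / 405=-352.98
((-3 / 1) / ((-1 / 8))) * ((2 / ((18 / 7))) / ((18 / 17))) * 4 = 1904 / 27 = 70.52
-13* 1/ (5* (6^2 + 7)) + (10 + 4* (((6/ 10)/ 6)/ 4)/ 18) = 15395/ 1548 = 9.95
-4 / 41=-0.10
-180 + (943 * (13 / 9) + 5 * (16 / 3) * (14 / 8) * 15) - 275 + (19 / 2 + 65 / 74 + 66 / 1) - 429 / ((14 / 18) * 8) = 1614.54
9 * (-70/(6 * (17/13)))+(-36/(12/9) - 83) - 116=-5207/17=-306.29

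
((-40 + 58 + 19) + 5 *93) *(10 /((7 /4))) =20080 /7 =2868.57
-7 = -7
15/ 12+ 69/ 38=3.07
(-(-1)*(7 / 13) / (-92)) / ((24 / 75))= -175 / 9568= -0.02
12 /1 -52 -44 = -84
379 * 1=379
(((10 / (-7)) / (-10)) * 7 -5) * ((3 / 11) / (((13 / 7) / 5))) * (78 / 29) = -2520 / 319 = -7.90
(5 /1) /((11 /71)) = 355 /11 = 32.27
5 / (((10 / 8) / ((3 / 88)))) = 3 / 22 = 0.14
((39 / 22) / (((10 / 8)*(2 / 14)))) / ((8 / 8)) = 546 / 55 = 9.93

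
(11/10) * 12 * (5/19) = 66/19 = 3.47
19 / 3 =6.33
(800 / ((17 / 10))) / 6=4000 / 51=78.43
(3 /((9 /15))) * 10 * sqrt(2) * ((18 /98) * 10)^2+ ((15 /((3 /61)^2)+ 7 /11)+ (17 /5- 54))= 405000 * sqrt(2) /2401+ 1015031 /165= 6390.25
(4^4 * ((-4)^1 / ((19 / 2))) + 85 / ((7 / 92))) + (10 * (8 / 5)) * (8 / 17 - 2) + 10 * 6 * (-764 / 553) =161112460 / 178619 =901.99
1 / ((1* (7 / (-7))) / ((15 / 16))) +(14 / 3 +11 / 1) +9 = 1139 / 48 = 23.73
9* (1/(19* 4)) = 9/76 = 0.12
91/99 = 0.92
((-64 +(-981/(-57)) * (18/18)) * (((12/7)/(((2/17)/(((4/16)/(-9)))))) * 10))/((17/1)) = 635/57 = 11.14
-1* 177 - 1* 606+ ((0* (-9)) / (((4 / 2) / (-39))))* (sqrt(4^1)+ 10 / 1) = -783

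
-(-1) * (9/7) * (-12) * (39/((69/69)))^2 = -164268/7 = -23466.86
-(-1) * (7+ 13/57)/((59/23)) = 9476/3363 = 2.82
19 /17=1.12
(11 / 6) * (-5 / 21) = -55 / 126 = -0.44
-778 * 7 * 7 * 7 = -266854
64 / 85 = 0.75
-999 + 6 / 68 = -33963 / 34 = -998.91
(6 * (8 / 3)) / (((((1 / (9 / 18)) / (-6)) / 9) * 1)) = -432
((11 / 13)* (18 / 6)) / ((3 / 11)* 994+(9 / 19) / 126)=96558 / 10311899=0.01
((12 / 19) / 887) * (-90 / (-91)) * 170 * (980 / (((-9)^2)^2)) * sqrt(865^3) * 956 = 787246880000 * sqrt(865) / 53238627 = 434902.75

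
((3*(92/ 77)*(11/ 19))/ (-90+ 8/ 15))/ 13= -2070/ 1160159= -0.00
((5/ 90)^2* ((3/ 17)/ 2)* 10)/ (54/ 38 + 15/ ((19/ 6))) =95/ 214812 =0.00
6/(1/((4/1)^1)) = 24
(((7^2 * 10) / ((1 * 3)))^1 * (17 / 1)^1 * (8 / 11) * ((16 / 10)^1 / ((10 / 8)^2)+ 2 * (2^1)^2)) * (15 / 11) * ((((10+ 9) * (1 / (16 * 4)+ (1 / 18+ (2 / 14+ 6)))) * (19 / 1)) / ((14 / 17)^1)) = 24571253093 / 363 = 67689402.46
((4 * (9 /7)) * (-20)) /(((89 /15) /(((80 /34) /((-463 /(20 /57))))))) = 2880000 /93169027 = 0.03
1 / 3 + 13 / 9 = 16 / 9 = 1.78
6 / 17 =0.35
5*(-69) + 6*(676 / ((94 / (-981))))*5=-9963555 / 47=-211990.53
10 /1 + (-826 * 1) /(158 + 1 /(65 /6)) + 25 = 21855 /734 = 29.78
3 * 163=489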